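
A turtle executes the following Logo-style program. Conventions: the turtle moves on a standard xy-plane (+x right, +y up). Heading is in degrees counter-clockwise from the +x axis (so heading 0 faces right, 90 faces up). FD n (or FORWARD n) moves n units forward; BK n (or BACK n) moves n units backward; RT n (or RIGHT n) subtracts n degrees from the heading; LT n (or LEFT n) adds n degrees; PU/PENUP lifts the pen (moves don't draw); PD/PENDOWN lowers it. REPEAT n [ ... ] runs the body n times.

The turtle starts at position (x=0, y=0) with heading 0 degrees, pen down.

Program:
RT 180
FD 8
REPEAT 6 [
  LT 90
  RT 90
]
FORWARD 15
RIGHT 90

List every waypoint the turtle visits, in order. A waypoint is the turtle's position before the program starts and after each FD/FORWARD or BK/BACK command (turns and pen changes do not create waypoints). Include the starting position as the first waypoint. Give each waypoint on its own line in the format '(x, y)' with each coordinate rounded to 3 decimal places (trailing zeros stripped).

Answer: (0, 0)
(-8, 0)
(-23, 0)

Derivation:
Executing turtle program step by step:
Start: pos=(0,0), heading=0, pen down
RT 180: heading 0 -> 180
FD 8: (0,0) -> (-8,0) [heading=180, draw]
REPEAT 6 [
  -- iteration 1/6 --
  LT 90: heading 180 -> 270
  RT 90: heading 270 -> 180
  -- iteration 2/6 --
  LT 90: heading 180 -> 270
  RT 90: heading 270 -> 180
  -- iteration 3/6 --
  LT 90: heading 180 -> 270
  RT 90: heading 270 -> 180
  -- iteration 4/6 --
  LT 90: heading 180 -> 270
  RT 90: heading 270 -> 180
  -- iteration 5/6 --
  LT 90: heading 180 -> 270
  RT 90: heading 270 -> 180
  -- iteration 6/6 --
  LT 90: heading 180 -> 270
  RT 90: heading 270 -> 180
]
FD 15: (-8,0) -> (-23,0) [heading=180, draw]
RT 90: heading 180 -> 90
Final: pos=(-23,0), heading=90, 2 segment(s) drawn
Waypoints (3 total):
(0, 0)
(-8, 0)
(-23, 0)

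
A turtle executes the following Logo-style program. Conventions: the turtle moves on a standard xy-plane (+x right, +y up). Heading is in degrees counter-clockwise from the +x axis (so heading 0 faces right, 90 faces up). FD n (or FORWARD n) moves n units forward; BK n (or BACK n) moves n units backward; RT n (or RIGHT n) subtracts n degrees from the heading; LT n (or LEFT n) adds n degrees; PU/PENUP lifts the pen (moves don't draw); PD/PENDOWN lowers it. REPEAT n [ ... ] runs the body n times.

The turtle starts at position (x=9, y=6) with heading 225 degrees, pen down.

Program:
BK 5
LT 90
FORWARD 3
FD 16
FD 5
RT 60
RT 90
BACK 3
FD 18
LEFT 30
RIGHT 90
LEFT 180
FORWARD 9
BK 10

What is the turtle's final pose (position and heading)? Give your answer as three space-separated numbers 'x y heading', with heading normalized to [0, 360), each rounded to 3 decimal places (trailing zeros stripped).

Executing turtle program step by step:
Start: pos=(9,6), heading=225, pen down
BK 5: (9,6) -> (12.536,9.536) [heading=225, draw]
LT 90: heading 225 -> 315
FD 3: (12.536,9.536) -> (14.657,7.414) [heading=315, draw]
FD 16: (14.657,7.414) -> (25.971,-3.899) [heading=315, draw]
FD 5: (25.971,-3.899) -> (29.506,-7.435) [heading=315, draw]
RT 60: heading 315 -> 255
RT 90: heading 255 -> 165
BK 3: (29.506,-7.435) -> (32.404,-8.211) [heading=165, draw]
FD 18: (32.404,-8.211) -> (15.017,-3.553) [heading=165, draw]
LT 30: heading 165 -> 195
RT 90: heading 195 -> 105
LT 180: heading 105 -> 285
FD 9: (15.017,-3.553) -> (17.347,-12.246) [heading=285, draw]
BK 10: (17.347,-12.246) -> (14.758,-2.587) [heading=285, draw]
Final: pos=(14.758,-2.587), heading=285, 8 segment(s) drawn

Answer: 14.758 -2.587 285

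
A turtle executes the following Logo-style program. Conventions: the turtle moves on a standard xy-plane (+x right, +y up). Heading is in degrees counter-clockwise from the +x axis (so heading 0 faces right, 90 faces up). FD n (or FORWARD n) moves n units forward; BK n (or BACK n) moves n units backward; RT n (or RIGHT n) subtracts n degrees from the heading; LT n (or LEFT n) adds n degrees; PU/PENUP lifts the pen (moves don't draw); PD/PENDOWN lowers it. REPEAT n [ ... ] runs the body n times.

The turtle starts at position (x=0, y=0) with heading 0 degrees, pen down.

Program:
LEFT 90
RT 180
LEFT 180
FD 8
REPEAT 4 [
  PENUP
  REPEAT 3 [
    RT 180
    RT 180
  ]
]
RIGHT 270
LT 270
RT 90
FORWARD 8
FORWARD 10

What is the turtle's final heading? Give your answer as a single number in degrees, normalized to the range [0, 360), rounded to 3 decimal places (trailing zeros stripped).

Executing turtle program step by step:
Start: pos=(0,0), heading=0, pen down
LT 90: heading 0 -> 90
RT 180: heading 90 -> 270
LT 180: heading 270 -> 90
FD 8: (0,0) -> (0,8) [heading=90, draw]
REPEAT 4 [
  -- iteration 1/4 --
  PU: pen up
  REPEAT 3 [
    -- iteration 1/3 --
    RT 180: heading 90 -> 270
    RT 180: heading 270 -> 90
    -- iteration 2/3 --
    RT 180: heading 90 -> 270
    RT 180: heading 270 -> 90
    -- iteration 3/3 --
    RT 180: heading 90 -> 270
    RT 180: heading 270 -> 90
  ]
  -- iteration 2/4 --
  PU: pen up
  REPEAT 3 [
    -- iteration 1/3 --
    RT 180: heading 90 -> 270
    RT 180: heading 270 -> 90
    -- iteration 2/3 --
    RT 180: heading 90 -> 270
    RT 180: heading 270 -> 90
    -- iteration 3/3 --
    RT 180: heading 90 -> 270
    RT 180: heading 270 -> 90
  ]
  -- iteration 3/4 --
  PU: pen up
  REPEAT 3 [
    -- iteration 1/3 --
    RT 180: heading 90 -> 270
    RT 180: heading 270 -> 90
    -- iteration 2/3 --
    RT 180: heading 90 -> 270
    RT 180: heading 270 -> 90
    -- iteration 3/3 --
    RT 180: heading 90 -> 270
    RT 180: heading 270 -> 90
  ]
  -- iteration 4/4 --
  PU: pen up
  REPEAT 3 [
    -- iteration 1/3 --
    RT 180: heading 90 -> 270
    RT 180: heading 270 -> 90
    -- iteration 2/3 --
    RT 180: heading 90 -> 270
    RT 180: heading 270 -> 90
    -- iteration 3/3 --
    RT 180: heading 90 -> 270
    RT 180: heading 270 -> 90
  ]
]
RT 270: heading 90 -> 180
LT 270: heading 180 -> 90
RT 90: heading 90 -> 0
FD 8: (0,8) -> (8,8) [heading=0, move]
FD 10: (8,8) -> (18,8) [heading=0, move]
Final: pos=(18,8), heading=0, 1 segment(s) drawn

Answer: 0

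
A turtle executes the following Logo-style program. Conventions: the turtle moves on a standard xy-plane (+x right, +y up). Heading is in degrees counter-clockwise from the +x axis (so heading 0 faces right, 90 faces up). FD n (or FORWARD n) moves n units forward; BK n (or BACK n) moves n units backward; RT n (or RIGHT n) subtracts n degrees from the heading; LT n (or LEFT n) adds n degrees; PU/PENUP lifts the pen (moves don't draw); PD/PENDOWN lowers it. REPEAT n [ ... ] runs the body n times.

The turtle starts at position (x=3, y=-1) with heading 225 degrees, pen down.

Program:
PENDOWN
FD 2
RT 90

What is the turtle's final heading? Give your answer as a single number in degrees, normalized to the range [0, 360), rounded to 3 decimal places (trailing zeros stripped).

Executing turtle program step by step:
Start: pos=(3,-1), heading=225, pen down
PD: pen down
FD 2: (3,-1) -> (1.586,-2.414) [heading=225, draw]
RT 90: heading 225 -> 135
Final: pos=(1.586,-2.414), heading=135, 1 segment(s) drawn

Answer: 135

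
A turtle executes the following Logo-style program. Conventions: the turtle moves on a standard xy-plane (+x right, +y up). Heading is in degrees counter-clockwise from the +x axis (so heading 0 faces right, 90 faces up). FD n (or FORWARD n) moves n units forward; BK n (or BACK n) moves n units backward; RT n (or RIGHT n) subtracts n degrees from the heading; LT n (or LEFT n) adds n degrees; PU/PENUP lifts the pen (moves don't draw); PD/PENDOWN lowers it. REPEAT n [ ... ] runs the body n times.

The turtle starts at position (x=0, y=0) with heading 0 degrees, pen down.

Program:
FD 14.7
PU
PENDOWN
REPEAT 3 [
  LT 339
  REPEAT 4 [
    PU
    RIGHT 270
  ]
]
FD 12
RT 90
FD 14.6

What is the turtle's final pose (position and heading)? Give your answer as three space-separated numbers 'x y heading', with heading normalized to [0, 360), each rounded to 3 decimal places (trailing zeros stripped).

Answer: 7.139 -17.32 207

Derivation:
Executing turtle program step by step:
Start: pos=(0,0), heading=0, pen down
FD 14.7: (0,0) -> (14.7,0) [heading=0, draw]
PU: pen up
PD: pen down
REPEAT 3 [
  -- iteration 1/3 --
  LT 339: heading 0 -> 339
  REPEAT 4 [
    -- iteration 1/4 --
    PU: pen up
    RT 270: heading 339 -> 69
    -- iteration 2/4 --
    PU: pen up
    RT 270: heading 69 -> 159
    -- iteration 3/4 --
    PU: pen up
    RT 270: heading 159 -> 249
    -- iteration 4/4 --
    PU: pen up
    RT 270: heading 249 -> 339
  ]
  -- iteration 2/3 --
  LT 339: heading 339 -> 318
  REPEAT 4 [
    -- iteration 1/4 --
    PU: pen up
    RT 270: heading 318 -> 48
    -- iteration 2/4 --
    PU: pen up
    RT 270: heading 48 -> 138
    -- iteration 3/4 --
    PU: pen up
    RT 270: heading 138 -> 228
    -- iteration 4/4 --
    PU: pen up
    RT 270: heading 228 -> 318
  ]
  -- iteration 3/3 --
  LT 339: heading 318 -> 297
  REPEAT 4 [
    -- iteration 1/4 --
    PU: pen up
    RT 270: heading 297 -> 27
    -- iteration 2/4 --
    PU: pen up
    RT 270: heading 27 -> 117
    -- iteration 3/4 --
    PU: pen up
    RT 270: heading 117 -> 207
    -- iteration 4/4 --
    PU: pen up
    RT 270: heading 207 -> 297
  ]
]
FD 12: (14.7,0) -> (20.148,-10.692) [heading=297, move]
RT 90: heading 297 -> 207
FD 14.6: (20.148,-10.692) -> (7.139,-17.32) [heading=207, move]
Final: pos=(7.139,-17.32), heading=207, 1 segment(s) drawn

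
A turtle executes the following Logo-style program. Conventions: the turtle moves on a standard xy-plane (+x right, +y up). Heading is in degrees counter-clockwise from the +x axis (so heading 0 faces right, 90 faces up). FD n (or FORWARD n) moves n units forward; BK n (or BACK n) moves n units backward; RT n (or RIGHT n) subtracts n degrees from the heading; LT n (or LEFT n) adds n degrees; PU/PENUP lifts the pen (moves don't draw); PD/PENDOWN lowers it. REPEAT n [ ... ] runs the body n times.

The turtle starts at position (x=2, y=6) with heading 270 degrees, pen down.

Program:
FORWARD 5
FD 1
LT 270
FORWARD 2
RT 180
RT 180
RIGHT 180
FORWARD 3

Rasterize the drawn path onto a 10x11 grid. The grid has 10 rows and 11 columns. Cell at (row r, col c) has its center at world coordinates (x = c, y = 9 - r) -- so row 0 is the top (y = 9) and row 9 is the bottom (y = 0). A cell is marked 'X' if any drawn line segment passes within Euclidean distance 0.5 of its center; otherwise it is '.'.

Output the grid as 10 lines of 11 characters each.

Answer: ...........
...........
...........
..X........
..X........
..X........
..X........
..X........
..X........
XXXX.......

Derivation:
Segment 0: (2,6) -> (2,1)
Segment 1: (2,1) -> (2,0)
Segment 2: (2,0) -> (-0,0)
Segment 3: (-0,0) -> (3,0)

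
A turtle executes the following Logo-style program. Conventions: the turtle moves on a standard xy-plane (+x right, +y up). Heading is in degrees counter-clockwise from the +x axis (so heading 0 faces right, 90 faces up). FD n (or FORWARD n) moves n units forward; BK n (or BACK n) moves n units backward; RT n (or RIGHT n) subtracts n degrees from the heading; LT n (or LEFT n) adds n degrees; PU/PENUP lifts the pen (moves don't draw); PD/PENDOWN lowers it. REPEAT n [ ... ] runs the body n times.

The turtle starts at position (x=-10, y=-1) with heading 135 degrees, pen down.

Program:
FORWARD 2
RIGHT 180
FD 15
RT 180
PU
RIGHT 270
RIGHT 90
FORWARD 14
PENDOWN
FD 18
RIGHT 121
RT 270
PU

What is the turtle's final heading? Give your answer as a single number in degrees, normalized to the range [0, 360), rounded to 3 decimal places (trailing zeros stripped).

Answer: 104

Derivation:
Executing turtle program step by step:
Start: pos=(-10,-1), heading=135, pen down
FD 2: (-10,-1) -> (-11.414,0.414) [heading=135, draw]
RT 180: heading 135 -> 315
FD 15: (-11.414,0.414) -> (-0.808,-10.192) [heading=315, draw]
RT 180: heading 315 -> 135
PU: pen up
RT 270: heading 135 -> 225
RT 90: heading 225 -> 135
FD 14: (-0.808,-10.192) -> (-10.707,-0.293) [heading=135, move]
PD: pen down
FD 18: (-10.707,-0.293) -> (-23.435,12.435) [heading=135, draw]
RT 121: heading 135 -> 14
RT 270: heading 14 -> 104
PU: pen up
Final: pos=(-23.435,12.435), heading=104, 3 segment(s) drawn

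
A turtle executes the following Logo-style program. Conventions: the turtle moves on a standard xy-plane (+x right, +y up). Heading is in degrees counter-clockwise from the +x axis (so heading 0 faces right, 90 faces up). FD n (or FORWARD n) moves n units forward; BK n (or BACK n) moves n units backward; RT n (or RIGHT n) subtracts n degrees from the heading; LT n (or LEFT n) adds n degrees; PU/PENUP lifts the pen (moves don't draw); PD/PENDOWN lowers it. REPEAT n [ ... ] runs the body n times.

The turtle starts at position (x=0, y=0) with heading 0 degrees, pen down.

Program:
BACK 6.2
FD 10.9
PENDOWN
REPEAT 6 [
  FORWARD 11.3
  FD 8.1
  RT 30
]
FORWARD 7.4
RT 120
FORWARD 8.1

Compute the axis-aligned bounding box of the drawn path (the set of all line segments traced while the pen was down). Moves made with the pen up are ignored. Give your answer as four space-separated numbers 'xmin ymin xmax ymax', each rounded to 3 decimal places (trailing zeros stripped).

Executing turtle program step by step:
Start: pos=(0,0), heading=0, pen down
BK 6.2: (0,0) -> (-6.2,0) [heading=0, draw]
FD 10.9: (-6.2,0) -> (4.7,0) [heading=0, draw]
PD: pen down
REPEAT 6 [
  -- iteration 1/6 --
  FD 11.3: (4.7,0) -> (16,0) [heading=0, draw]
  FD 8.1: (16,0) -> (24.1,0) [heading=0, draw]
  RT 30: heading 0 -> 330
  -- iteration 2/6 --
  FD 11.3: (24.1,0) -> (33.886,-5.65) [heading=330, draw]
  FD 8.1: (33.886,-5.65) -> (40.901,-9.7) [heading=330, draw]
  RT 30: heading 330 -> 300
  -- iteration 3/6 --
  FD 11.3: (40.901,-9.7) -> (46.551,-19.486) [heading=300, draw]
  FD 8.1: (46.551,-19.486) -> (50.601,-26.501) [heading=300, draw]
  RT 30: heading 300 -> 270
  -- iteration 4/6 --
  FD 11.3: (50.601,-26.501) -> (50.601,-37.801) [heading=270, draw]
  FD 8.1: (50.601,-37.801) -> (50.601,-45.901) [heading=270, draw]
  RT 30: heading 270 -> 240
  -- iteration 5/6 --
  FD 11.3: (50.601,-45.901) -> (44.951,-55.687) [heading=240, draw]
  FD 8.1: (44.951,-55.687) -> (40.901,-62.702) [heading=240, draw]
  RT 30: heading 240 -> 210
  -- iteration 6/6 --
  FD 11.3: (40.901,-62.702) -> (31.115,-68.352) [heading=210, draw]
  FD 8.1: (31.115,-68.352) -> (24.1,-72.402) [heading=210, draw]
  RT 30: heading 210 -> 180
]
FD 7.4: (24.1,-72.402) -> (16.7,-72.402) [heading=180, draw]
RT 120: heading 180 -> 60
FD 8.1: (16.7,-72.402) -> (20.75,-65.387) [heading=60, draw]
Final: pos=(20.75,-65.387), heading=60, 16 segment(s) drawn

Segment endpoints: x in {-6.2, 0, 4.7, 16, 16.7, 20.75, 24.1, 24.1, 31.115, 33.886, 40.901, 40.901, 44.951, 46.551, 50.601}, y in {-72.402, -68.352, -65.387, -62.702, -55.687, -45.901, -37.801, -26.501, -19.486, -9.7, -5.65, 0}
xmin=-6.2, ymin=-72.402, xmax=50.601, ymax=0

Answer: -6.2 -72.402 50.601 0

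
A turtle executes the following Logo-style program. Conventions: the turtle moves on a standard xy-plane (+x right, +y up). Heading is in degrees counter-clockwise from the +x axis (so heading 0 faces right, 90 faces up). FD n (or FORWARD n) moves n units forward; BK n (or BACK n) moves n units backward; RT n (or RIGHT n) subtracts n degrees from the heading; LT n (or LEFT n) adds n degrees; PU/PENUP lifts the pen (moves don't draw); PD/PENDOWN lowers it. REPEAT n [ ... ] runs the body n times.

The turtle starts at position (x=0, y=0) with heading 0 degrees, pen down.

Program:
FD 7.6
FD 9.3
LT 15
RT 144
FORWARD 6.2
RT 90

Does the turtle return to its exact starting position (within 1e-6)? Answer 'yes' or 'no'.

Executing turtle program step by step:
Start: pos=(0,0), heading=0, pen down
FD 7.6: (0,0) -> (7.6,0) [heading=0, draw]
FD 9.3: (7.6,0) -> (16.9,0) [heading=0, draw]
LT 15: heading 0 -> 15
RT 144: heading 15 -> 231
FD 6.2: (16.9,0) -> (12.998,-4.818) [heading=231, draw]
RT 90: heading 231 -> 141
Final: pos=(12.998,-4.818), heading=141, 3 segment(s) drawn

Start position: (0, 0)
Final position: (12.998, -4.818)
Distance = 13.863; >= 1e-6 -> NOT closed

Answer: no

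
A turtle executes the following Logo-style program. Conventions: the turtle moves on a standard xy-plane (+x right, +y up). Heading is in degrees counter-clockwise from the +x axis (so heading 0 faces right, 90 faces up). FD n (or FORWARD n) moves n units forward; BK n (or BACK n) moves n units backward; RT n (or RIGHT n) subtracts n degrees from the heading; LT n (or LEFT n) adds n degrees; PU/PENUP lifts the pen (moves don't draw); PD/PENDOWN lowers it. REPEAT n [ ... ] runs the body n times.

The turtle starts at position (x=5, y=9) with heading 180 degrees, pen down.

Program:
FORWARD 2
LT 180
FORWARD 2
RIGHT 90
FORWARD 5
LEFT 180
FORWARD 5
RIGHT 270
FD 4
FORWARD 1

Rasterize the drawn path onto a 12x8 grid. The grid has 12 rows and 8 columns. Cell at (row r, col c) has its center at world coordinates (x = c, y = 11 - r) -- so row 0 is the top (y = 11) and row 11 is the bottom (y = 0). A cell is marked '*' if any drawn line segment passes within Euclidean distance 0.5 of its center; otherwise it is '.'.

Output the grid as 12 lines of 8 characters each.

Answer: ........
........
******..
.....*..
.....*..
.....*..
.....*..
.....*..
........
........
........
........

Derivation:
Segment 0: (5,9) -> (3,9)
Segment 1: (3,9) -> (5,9)
Segment 2: (5,9) -> (5,4)
Segment 3: (5,4) -> (5,9)
Segment 4: (5,9) -> (1,9)
Segment 5: (1,9) -> (0,9)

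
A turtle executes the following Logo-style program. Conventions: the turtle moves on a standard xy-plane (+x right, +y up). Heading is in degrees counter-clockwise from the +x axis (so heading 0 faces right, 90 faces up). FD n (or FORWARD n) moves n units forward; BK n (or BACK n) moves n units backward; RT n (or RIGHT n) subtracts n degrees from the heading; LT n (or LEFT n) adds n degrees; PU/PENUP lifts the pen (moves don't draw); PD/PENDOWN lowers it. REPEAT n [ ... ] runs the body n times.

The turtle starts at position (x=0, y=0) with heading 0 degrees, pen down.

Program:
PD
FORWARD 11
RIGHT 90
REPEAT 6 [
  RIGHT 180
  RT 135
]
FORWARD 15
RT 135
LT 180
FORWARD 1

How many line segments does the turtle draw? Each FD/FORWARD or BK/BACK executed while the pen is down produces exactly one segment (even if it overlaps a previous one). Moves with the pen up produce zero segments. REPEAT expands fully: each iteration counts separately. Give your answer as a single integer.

Executing turtle program step by step:
Start: pos=(0,0), heading=0, pen down
PD: pen down
FD 11: (0,0) -> (11,0) [heading=0, draw]
RT 90: heading 0 -> 270
REPEAT 6 [
  -- iteration 1/6 --
  RT 180: heading 270 -> 90
  RT 135: heading 90 -> 315
  -- iteration 2/6 --
  RT 180: heading 315 -> 135
  RT 135: heading 135 -> 0
  -- iteration 3/6 --
  RT 180: heading 0 -> 180
  RT 135: heading 180 -> 45
  -- iteration 4/6 --
  RT 180: heading 45 -> 225
  RT 135: heading 225 -> 90
  -- iteration 5/6 --
  RT 180: heading 90 -> 270
  RT 135: heading 270 -> 135
  -- iteration 6/6 --
  RT 180: heading 135 -> 315
  RT 135: heading 315 -> 180
]
FD 15: (11,0) -> (-4,0) [heading=180, draw]
RT 135: heading 180 -> 45
LT 180: heading 45 -> 225
FD 1: (-4,0) -> (-4.707,-0.707) [heading=225, draw]
Final: pos=(-4.707,-0.707), heading=225, 3 segment(s) drawn
Segments drawn: 3

Answer: 3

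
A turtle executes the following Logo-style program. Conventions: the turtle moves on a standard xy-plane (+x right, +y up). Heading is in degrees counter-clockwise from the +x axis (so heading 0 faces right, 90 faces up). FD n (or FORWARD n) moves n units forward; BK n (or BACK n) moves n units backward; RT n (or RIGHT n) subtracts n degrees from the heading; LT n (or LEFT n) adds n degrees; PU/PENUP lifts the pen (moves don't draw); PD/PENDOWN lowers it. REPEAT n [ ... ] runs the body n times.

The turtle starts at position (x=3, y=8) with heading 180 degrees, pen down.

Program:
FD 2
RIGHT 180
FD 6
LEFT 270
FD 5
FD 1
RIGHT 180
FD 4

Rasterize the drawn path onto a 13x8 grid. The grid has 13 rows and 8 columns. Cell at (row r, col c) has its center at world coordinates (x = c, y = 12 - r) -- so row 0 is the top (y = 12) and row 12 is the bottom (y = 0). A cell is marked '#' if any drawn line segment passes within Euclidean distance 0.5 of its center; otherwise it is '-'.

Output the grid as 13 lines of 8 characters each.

Answer: --------
--------
--------
--------
-#######
-------#
-------#
-------#
-------#
-------#
-------#
--------
--------

Derivation:
Segment 0: (3,8) -> (1,8)
Segment 1: (1,8) -> (7,8)
Segment 2: (7,8) -> (7,3)
Segment 3: (7,3) -> (7,2)
Segment 4: (7,2) -> (7,6)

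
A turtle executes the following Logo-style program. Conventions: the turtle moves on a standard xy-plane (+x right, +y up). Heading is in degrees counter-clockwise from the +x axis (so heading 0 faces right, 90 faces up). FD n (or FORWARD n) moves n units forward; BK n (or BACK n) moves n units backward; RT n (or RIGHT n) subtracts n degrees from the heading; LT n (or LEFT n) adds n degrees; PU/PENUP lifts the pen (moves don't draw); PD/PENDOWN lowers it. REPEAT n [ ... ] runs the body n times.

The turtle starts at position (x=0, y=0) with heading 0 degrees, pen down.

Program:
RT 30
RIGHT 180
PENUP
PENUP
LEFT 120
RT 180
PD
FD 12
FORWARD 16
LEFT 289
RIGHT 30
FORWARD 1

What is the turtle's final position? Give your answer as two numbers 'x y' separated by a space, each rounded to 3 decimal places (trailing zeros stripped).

Answer: 0.982 27.809

Derivation:
Executing turtle program step by step:
Start: pos=(0,0), heading=0, pen down
RT 30: heading 0 -> 330
RT 180: heading 330 -> 150
PU: pen up
PU: pen up
LT 120: heading 150 -> 270
RT 180: heading 270 -> 90
PD: pen down
FD 12: (0,0) -> (0,12) [heading=90, draw]
FD 16: (0,12) -> (0,28) [heading=90, draw]
LT 289: heading 90 -> 19
RT 30: heading 19 -> 349
FD 1: (0,28) -> (0.982,27.809) [heading=349, draw]
Final: pos=(0.982,27.809), heading=349, 3 segment(s) drawn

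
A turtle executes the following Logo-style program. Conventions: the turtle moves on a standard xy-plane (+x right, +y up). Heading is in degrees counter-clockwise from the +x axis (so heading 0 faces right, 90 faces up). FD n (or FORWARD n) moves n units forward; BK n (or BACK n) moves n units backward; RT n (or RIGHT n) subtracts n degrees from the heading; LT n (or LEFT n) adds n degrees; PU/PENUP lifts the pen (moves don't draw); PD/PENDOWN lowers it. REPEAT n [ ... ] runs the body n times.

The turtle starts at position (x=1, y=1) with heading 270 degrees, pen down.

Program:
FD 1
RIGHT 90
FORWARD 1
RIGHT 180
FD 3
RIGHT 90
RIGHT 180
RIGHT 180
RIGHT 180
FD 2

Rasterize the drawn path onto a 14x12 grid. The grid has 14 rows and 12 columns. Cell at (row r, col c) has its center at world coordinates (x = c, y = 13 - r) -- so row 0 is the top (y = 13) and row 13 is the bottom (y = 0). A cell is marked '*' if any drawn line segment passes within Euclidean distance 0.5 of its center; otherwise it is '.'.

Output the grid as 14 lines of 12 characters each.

Segment 0: (1,1) -> (1,0)
Segment 1: (1,0) -> (-0,0)
Segment 2: (-0,0) -> (3,0)
Segment 3: (3,0) -> (3,2)

Answer: ............
............
............
............
............
............
............
............
............
............
............
...*........
.*.*........
****........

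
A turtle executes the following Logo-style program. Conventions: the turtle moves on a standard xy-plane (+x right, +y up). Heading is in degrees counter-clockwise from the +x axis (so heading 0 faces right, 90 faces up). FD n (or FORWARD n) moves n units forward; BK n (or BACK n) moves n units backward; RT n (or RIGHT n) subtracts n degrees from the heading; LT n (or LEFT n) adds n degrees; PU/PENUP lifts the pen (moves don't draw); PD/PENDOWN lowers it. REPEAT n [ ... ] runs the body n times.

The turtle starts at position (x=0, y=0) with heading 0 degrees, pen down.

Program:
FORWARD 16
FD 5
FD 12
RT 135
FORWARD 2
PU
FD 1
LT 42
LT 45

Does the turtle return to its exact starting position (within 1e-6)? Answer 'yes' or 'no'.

Executing turtle program step by step:
Start: pos=(0,0), heading=0, pen down
FD 16: (0,0) -> (16,0) [heading=0, draw]
FD 5: (16,0) -> (21,0) [heading=0, draw]
FD 12: (21,0) -> (33,0) [heading=0, draw]
RT 135: heading 0 -> 225
FD 2: (33,0) -> (31.586,-1.414) [heading=225, draw]
PU: pen up
FD 1: (31.586,-1.414) -> (30.879,-2.121) [heading=225, move]
LT 42: heading 225 -> 267
LT 45: heading 267 -> 312
Final: pos=(30.879,-2.121), heading=312, 4 segment(s) drawn

Start position: (0, 0)
Final position: (30.879, -2.121)
Distance = 30.951; >= 1e-6 -> NOT closed

Answer: no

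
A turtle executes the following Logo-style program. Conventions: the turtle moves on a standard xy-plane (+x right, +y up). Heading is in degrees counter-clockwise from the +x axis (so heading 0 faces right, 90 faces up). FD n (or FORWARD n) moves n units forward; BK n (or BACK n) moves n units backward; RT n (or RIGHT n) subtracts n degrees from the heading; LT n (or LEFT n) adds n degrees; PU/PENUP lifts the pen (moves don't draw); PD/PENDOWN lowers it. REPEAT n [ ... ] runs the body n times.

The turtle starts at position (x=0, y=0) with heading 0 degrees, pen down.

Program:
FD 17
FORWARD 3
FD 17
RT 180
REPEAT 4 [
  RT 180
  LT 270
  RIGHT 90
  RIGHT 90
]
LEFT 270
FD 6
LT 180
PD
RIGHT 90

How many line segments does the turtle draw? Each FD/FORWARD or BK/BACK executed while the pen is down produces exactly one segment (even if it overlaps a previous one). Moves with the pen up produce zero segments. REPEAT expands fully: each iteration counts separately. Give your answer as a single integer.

Answer: 4

Derivation:
Executing turtle program step by step:
Start: pos=(0,0), heading=0, pen down
FD 17: (0,0) -> (17,0) [heading=0, draw]
FD 3: (17,0) -> (20,0) [heading=0, draw]
FD 17: (20,0) -> (37,0) [heading=0, draw]
RT 180: heading 0 -> 180
REPEAT 4 [
  -- iteration 1/4 --
  RT 180: heading 180 -> 0
  LT 270: heading 0 -> 270
  RT 90: heading 270 -> 180
  RT 90: heading 180 -> 90
  -- iteration 2/4 --
  RT 180: heading 90 -> 270
  LT 270: heading 270 -> 180
  RT 90: heading 180 -> 90
  RT 90: heading 90 -> 0
  -- iteration 3/4 --
  RT 180: heading 0 -> 180
  LT 270: heading 180 -> 90
  RT 90: heading 90 -> 0
  RT 90: heading 0 -> 270
  -- iteration 4/4 --
  RT 180: heading 270 -> 90
  LT 270: heading 90 -> 0
  RT 90: heading 0 -> 270
  RT 90: heading 270 -> 180
]
LT 270: heading 180 -> 90
FD 6: (37,0) -> (37,6) [heading=90, draw]
LT 180: heading 90 -> 270
PD: pen down
RT 90: heading 270 -> 180
Final: pos=(37,6), heading=180, 4 segment(s) drawn
Segments drawn: 4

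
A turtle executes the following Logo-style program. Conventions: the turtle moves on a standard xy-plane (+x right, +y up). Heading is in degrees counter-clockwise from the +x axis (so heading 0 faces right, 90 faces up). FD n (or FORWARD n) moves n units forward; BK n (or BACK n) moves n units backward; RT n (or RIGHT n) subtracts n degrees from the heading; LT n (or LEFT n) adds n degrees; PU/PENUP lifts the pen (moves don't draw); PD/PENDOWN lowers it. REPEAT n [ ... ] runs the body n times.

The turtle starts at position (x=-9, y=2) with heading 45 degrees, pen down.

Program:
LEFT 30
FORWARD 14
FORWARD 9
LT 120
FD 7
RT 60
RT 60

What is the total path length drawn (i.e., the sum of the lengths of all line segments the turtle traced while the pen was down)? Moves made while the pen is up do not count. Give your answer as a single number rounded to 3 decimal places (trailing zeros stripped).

Executing turtle program step by step:
Start: pos=(-9,2), heading=45, pen down
LT 30: heading 45 -> 75
FD 14: (-9,2) -> (-5.377,15.523) [heading=75, draw]
FD 9: (-5.377,15.523) -> (-3.047,24.216) [heading=75, draw]
LT 120: heading 75 -> 195
FD 7: (-3.047,24.216) -> (-9.809,22.405) [heading=195, draw]
RT 60: heading 195 -> 135
RT 60: heading 135 -> 75
Final: pos=(-9.809,22.405), heading=75, 3 segment(s) drawn

Segment lengths:
  seg 1: (-9,2) -> (-5.377,15.523), length = 14
  seg 2: (-5.377,15.523) -> (-3.047,24.216), length = 9
  seg 3: (-3.047,24.216) -> (-9.809,22.405), length = 7
Total = 30

Answer: 30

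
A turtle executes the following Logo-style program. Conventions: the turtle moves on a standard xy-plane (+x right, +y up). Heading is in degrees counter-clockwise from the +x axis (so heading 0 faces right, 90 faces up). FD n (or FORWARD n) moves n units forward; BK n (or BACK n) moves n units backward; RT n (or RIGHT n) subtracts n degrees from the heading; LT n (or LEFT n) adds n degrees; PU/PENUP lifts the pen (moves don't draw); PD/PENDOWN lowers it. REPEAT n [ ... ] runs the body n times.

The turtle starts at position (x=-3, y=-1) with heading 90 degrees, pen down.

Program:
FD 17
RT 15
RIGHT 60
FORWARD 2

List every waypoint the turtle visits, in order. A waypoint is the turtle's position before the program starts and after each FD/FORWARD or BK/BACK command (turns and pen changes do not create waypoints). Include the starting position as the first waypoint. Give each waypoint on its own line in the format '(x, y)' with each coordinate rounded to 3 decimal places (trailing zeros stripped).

Executing turtle program step by step:
Start: pos=(-3,-1), heading=90, pen down
FD 17: (-3,-1) -> (-3,16) [heading=90, draw]
RT 15: heading 90 -> 75
RT 60: heading 75 -> 15
FD 2: (-3,16) -> (-1.068,16.518) [heading=15, draw]
Final: pos=(-1.068,16.518), heading=15, 2 segment(s) drawn
Waypoints (3 total):
(-3, -1)
(-3, 16)
(-1.068, 16.518)

Answer: (-3, -1)
(-3, 16)
(-1.068, 16.518)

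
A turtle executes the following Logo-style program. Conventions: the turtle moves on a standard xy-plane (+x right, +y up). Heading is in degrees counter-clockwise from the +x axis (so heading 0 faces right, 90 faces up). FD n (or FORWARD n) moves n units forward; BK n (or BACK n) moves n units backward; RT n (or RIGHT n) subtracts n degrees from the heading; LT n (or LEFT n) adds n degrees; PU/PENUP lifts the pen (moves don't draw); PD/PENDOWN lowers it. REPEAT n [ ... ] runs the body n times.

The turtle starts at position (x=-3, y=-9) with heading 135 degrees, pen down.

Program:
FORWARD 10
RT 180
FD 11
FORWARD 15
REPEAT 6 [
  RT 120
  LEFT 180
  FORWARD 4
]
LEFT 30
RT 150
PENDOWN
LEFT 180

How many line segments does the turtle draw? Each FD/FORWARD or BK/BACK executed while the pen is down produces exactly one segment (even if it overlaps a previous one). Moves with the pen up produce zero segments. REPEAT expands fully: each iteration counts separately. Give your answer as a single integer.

Executing turtle program step by step:
Start: pos=(-3,-9), heading=135, pen down
FD 10: (-3,-9) -> (-10.071,-1.929) [heading=135, draw]
RT 180: heading 135 -> 315
FD 11: (-10.071,-1.929) -> (-2.293,-9.707) [heading=315, draw]
FD 15: (-2.293,-9.707) -> (8.314,-20.314) [heading=315, draw]
REPEAT 6 [
  -- iteration 1/6 --
  RT 120: heading 315 -> 195
  LT 180: heading 195 -> 15
  FD 4: (8.314,-20.314) -> (12.177,-19.278) [heading=15, draw]
  -- iteration 2/6 --
  RT 120: heading 15 -> 255
  LT 180: heading 255 -> 75
  FD 4: (12.177,-19.278) -> (13.213,-15.415) [heading=75, draw]
  -- iteration 3/6 --
  RT 120: heading 75 -> 315
  LT 180: heading 315 -> 135
  FD 4: (13.213,-15.415) -> (10.384,-12.586) [heading=135, draw]
  -- iteration 4/6 --
  RT 120: heading 135 -> 15
  LT 180: heading 15 -> 195
  FD 4: (10.384,-12.586) -> (6.521,-13.622) [heading=195, draw]
  -- iteration 5/6 --
  RT 120: heading 195 -> 75
  LT 180: heading 75 -> 255
  FD 4: (6.521,-13.622) -> (5.485,-17.485) [heading=255, draw]
  -- iteration 6/6 --
  RT 120: heading 255 -> 135
  LT 180: heading 135 -> 315
  FD 4: (5.485,-17.485) -> (8.314,-20.314) [heading=315, draw]
]
LT 30: heading 315 -> 345
RT 150: heading 345 -> 195
PD: pen down
LT 180: heading 195 -> 15
Final: pos=(8.314,-20.314), heading=15, 9 segment(s) drawn
Segments drawn: 9

Answer: 9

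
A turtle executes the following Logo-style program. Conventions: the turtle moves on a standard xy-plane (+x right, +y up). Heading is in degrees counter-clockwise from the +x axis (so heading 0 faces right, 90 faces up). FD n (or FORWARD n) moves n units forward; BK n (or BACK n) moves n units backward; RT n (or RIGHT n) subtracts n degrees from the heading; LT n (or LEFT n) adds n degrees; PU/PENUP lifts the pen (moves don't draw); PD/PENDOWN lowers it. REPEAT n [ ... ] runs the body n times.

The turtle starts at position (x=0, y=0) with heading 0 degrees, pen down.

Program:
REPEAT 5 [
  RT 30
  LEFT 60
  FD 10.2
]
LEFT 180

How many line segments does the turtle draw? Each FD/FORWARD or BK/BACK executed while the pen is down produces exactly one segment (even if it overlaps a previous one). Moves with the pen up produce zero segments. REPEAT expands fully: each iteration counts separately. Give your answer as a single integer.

Executing turtle program step by step:
Start: pos=(0,0), heading=0, pen down
REPEAT 5 [
  -- iteration 1/5 --
  RT 30: heading 0 -> 330
  LT 60: heading 330 -> 30
  FD 10.2: (0,0) -> (8.833,5.1) [heading=30, draw]
  -- iteration 2/5 --
  RT 30: heading 30 -> 0
  LT 60: heading 0 -> 60
  FD 10.2: (8.833,5.1) -> (13.933,13.933) [heading=60, draw]
  -- iteration 3/5 --
  RT 30: heading 60 -> 30
  LT 60: heading 30 -> 90
  FD 10.2: (13.933,13.933) -> (13.933,24.133) [heading=90, draw]
  -- iteration 4/5 --
  RT 30: heading 90 -> 60
  LT 60: heading 60 -> 120
  FD 10.2: (13.933,24.133) -> (8.833,32.967) [heading=120, draw]
  -- iteration 5/5 --
  RT 30: heading 120 -> 90
  LT 60: heading 90 -> 150
  FD 10.2: (8.833,32.967) -> (0,38.067) [heading=150, draw]
]
LT 180: heading 150 -> 330
Final: pos=(0,38.067), heading=330, 5 segment(s) drawn
Segments drawn: 5

Answer: 5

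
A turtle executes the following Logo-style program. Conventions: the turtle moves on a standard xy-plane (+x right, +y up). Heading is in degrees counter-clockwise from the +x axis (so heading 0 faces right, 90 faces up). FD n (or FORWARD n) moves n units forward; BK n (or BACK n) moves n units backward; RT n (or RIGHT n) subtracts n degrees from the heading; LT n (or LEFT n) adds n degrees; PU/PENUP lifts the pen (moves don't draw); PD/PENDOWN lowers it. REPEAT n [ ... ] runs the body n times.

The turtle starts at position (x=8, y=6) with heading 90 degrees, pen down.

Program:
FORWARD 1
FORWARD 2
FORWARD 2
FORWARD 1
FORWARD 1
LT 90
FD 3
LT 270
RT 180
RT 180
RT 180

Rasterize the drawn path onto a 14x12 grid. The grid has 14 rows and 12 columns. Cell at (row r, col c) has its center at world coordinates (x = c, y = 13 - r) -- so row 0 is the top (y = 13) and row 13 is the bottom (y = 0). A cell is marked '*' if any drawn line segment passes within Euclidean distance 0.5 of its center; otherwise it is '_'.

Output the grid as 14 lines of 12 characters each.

Segment 0: (8,6) -> (8,7)
Segment 1: (8,7) -> (8,9)
Segment 2: (8,9) -> (8,11)
Segment 3: (8,11) -> (8,12)
Segment 4: (8,12) -> (8,13)
Segment 5: (8,13) -> (5,13)

Answer: _____****___
________*___
________*___
________*___
________*___
________*___
________*___
________*___
____________
____________
____________
____________
____________
____________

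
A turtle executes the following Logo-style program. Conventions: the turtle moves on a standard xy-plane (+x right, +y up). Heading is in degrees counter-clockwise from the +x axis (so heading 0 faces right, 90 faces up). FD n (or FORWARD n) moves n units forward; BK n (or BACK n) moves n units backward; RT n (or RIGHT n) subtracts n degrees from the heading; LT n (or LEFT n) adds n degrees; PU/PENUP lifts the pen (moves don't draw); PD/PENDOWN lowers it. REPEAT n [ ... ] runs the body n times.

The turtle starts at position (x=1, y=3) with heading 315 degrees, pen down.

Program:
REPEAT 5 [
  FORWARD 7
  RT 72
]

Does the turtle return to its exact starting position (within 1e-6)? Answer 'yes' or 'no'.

Answer: yes

Derivation:
Executing turtle program step by step:
Start: pos=(1,3), heading=315, pen down
REPEAT 5 [
  -- iteration 1/5 --
  FD 7: (1,3) -> (5.95,-1.95) [heading=315, draw]
  RT 72: heading 315 -> 243
  -- iteration 2/5 --
  FD 7: (5.95,-1.95) -> (2.772,-8.187) [heading=243, draw]
  RT 72: heading 243 -> 171
  -- iteration 3/5 --
  FD 7: (2.772,-8.187) -> (-4.142,-7.092) [heading=171, draw]
  RT 72: heading 171 -> 99
  -- iteration 4/5 --
  FD 7: (-4.142,-7.092) -> (-5.237,-0.178) [heading=99, draw]
  RT 72: heading 99 -> 27
  -- iteration 5/5 --
  FD 7: (-5.237,-0.178) -> (1,3) [heading=27, draw]
  RT 72: heading 27 -> 315
]
Final: pos=(1,3), heading=315, 5 segment(s) drawn

Start position: (1, 3)
Final position: (1, 3)
Distance = 0; < 1e-6 -> CLOSED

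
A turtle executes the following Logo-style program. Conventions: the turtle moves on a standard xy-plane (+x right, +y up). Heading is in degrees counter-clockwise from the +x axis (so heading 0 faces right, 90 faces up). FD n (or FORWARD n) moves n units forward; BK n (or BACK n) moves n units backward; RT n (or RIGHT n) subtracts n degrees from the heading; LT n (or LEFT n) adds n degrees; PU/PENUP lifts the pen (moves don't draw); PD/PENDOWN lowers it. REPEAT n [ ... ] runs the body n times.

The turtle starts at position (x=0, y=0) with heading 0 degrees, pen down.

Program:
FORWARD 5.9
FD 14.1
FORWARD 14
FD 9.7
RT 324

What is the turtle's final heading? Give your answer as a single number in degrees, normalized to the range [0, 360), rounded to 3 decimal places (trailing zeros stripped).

Executing turtle program step by step:
Start: pos=(0,0), heading=0, pen down
FD 5.9: (0,0) -> (5.9,0) [heading=0, draw]
FD 14.1: (5.9,0) -> (20,0) [heading=0, draw]
FD 14: (20,0) -> (34,0) [heading=0, draw]
FD 9.7: (34,0) -> (43.7,0) [heading=0, draw]
RT 324: heading 0 -> 36
Final: pos=(43.7,0), heading=36, 4 segment(s) drawn

Answer: 36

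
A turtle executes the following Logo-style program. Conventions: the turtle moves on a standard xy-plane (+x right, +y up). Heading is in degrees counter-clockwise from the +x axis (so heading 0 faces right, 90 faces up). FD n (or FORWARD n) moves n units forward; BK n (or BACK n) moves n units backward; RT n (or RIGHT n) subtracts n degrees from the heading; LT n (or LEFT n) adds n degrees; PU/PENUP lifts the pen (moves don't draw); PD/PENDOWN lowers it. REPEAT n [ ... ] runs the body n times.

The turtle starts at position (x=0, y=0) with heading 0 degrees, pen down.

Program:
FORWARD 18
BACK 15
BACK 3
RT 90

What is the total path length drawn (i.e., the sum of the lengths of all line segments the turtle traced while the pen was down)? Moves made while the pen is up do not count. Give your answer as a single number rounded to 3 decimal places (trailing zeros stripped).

Executing turtle program step by step:
Start: pos=(0,0), heading=0, pen down
FD 18: (0,0) -> (18,0) [heading=0, draw]
BK 15: (18,0) -> (3,0) [heading=0, draw]
BK 3: (3,0) -> (0,0) [heading=0, draw]
RT 90: heading 0 -> 270
Final: pos=(0,0), heading=270, 3 segment(s) drawn

Segment lengths:
  seg 1: (0,0) -> (18,0), length = 18
  seg 2: (18,0) -> (3,0), length = 15
  seg 3: (3,0) -> (0,0), length = 3
Total = 36

Answer: 36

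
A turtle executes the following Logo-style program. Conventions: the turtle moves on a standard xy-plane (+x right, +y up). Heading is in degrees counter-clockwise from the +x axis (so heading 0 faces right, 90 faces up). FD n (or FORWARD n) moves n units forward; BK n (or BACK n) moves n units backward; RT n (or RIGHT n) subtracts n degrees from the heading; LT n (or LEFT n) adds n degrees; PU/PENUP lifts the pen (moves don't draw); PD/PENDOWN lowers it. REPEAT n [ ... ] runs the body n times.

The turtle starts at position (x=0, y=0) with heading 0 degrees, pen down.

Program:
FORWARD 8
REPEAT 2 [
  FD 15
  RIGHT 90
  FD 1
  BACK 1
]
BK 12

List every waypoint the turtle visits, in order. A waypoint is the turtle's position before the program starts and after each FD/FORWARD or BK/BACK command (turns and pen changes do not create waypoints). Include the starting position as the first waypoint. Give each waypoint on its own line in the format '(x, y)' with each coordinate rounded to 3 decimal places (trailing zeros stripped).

Executing turtle program step by step:
Start: pos=(0,0), heading=0, pen down
FD 8: (0,0) -> (8,0) [heading=0, draw]
REPEAT 2 [
  -- iteration 1/2 --
  FD 15: (8,0) -> (23,0) [heading=0, draw]
  RT 90: heading 0 -> 270
  FD 1: (23,0) -> (23,-1) [heading=270, draw]
  BK 1: (23,-1) -> (23,0) [heading=270, draw]
  -- iteration 2/2 --
  FD 15: (23,0) -> (23,-15) [heading=270, draw]
  RT 90: heading 270 -> 180
  FD 1: (23,-15) -> (22,-15) [heading=180, draw]
  BK 1: (22,-15) -> (23,-15) [heading=180, draw]
]
BK 12: (23,-15) -> (35,-15) [heading=180, draw]
Final: pos=(35,-15), heading=180, 8 segment(s) drawn
Waypoints (9 total):
(0, 0)
(8, 0)
(23, 0)
(23, -1)
(23, 0)
(23, -15)
(22, -15)
(23, -15)
(35, -15)

Answer: (0, 0)
(8, 0)
(23, 0)
(23, -1)
(23, 0)
(23, -15)
(22, -15)
(23, -15)
(35, -15)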